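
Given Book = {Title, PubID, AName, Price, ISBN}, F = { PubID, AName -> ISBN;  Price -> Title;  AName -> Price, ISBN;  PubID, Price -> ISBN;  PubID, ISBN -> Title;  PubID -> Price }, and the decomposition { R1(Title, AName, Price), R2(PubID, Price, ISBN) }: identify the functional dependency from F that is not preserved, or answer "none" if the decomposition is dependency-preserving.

AName -> Price, ISBN

Check AName → Price, ISBN: no single fragment contains all of {AName, Price, ISBN}, and the restricted closure of {AName} across the fragments never reaches {Price, ISBN}.
PubID, AName → ISBN is preserved.
Price → Title is preserved.
PubID, Price → ISBN is preserved.
PubID, ISBN → Title is preserved.
PubID → Price is preserved.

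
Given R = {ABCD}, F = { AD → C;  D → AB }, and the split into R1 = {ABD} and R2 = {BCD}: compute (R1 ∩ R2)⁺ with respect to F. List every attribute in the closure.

R1 ∩ R2 = {BD}.
D → AB applies, adding A
AD → C applies, adding C
Closure: {ABCD}.

ABCD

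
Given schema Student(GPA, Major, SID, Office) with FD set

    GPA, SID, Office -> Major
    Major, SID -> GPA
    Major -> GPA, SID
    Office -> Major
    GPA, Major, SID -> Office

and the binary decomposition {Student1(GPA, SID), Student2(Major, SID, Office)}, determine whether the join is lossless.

Common attributes: Student1 ∩ Student2 = {SID}.
No dependency enlarges {SID}, so (SID)⁺ = {SID}.
The closure contains neither all of Student1 = {GPA, SID} nor all of Student2 = {Major, SID, Office}, so the common attributes are not a superkey of either fragment. The join is lossy.

No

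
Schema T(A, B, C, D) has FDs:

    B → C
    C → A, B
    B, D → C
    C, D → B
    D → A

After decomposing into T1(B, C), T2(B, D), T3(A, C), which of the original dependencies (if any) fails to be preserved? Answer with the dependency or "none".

D → A

Check D → A: no single fragment contains all of {A, D}, and the restricted closure of {D} across the fragments never reaches {A}.
B → C is preserved.
C → A, B is preserved.
B, D → C is preserved.
C, D → B is preserved.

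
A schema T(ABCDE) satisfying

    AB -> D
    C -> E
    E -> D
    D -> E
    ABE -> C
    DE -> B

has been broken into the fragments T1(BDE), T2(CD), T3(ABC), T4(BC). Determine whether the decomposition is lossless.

Chase test. Columns are ABCDE; row i has aⱼ where attribute j ∈ Ti, else bᵢⱼ.
Initial tableau (one row per fragment):
  row 1: b11 a2 b13 a4 a5
  row 2: b21 b22 a3 a4 b25
  row 3: a1 a2 a3 b34 b35
  row 4: b41 a2 a3 b44 b45
Rows 2 and 3 agree on C; apply C→E and equate their E entries.
Rows 2 and 4 agree on C; apply C→E and equate their E entries.
Rows 2 and 3 agree on E; apply E→D and equate their D entries.
Rows 2 and 4 agree on E; apply E→D and equate their D entries.
Rows 1 and 2 agree on D; apply D→E and equate their E entries.
Rows 1 and 2 agree on DE; apply DE→B and equate their B entries.
Row 3 is now all distinguished symbols — the join is lossless.

Yes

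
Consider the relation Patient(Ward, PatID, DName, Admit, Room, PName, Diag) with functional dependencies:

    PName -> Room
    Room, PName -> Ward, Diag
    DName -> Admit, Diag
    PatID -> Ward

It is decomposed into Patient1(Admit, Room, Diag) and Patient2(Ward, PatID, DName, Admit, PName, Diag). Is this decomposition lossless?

Common attributes: Patient1 ∩ Patient2 = {Admit, Diag}.
No dependency enlarges {Admit, Diag}, so (Admit, Diag)⁺ = {Admit, Diag}.
The closure contains neither all of Patient1 = {Admit, Room, Diag} nor all of Patient2 = {Ward, PatID, DName, Admit, PName, Diag}, so the common attributes are not a superkey of either fragment. The join is lossy.

No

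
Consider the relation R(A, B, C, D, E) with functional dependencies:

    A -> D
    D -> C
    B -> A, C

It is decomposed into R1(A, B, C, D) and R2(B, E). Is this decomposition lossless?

Common attributes: R1 ∩ R2 = {B}.
Closure of {B}: B → A, C applies, adding A, C; A → D applies, adding D. So (B)⁺ = {A, B, C, D}.
This closure contains every attribute of R1, so R1 ∩ R2 → R1. The join is lossless.

Yes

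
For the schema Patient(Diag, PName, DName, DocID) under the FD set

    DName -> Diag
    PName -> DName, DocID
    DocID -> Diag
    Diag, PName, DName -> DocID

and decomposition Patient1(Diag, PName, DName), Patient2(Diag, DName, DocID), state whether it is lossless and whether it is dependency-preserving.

Lossless test: (Diag, DName)⁺ = {Diag, DName}, which is a superkey of neither fragment — lossy.
Dependency preservation: the restricted closure of {PName} across the fragments never reaches {DName, DocID}, so PName → DName, DocID cannot be enforced without a join — not preserved.

lossy and not dependency-preserving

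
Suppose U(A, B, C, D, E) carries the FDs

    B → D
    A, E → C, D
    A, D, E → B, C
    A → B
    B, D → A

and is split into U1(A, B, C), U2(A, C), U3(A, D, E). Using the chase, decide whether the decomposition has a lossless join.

No

Chase test. Columns are A, B, C, D, E; row i has aⱼ where attribute j ∈ Ui, else bᵢⱼ.
Initial tableau (one row per fragment):
  row 1: a1 a2 a3 b14 b15
  row 2: a1 b22 a3 b24 b25
  row 3: a1 b32 b33 a4 a5
Rows 1 and 2 agree on A; apply A→B and equate their B entries.
Rows 1 and 3 agree on A; apply A→B and equate their B entries.
Rows 1 and 2 agree on B; apply B→D and equate their D entries.
Rows 1 and 3 agree on B; apply B→D and equate their D entries.
No row becomes fully distinguished — the join is lossy.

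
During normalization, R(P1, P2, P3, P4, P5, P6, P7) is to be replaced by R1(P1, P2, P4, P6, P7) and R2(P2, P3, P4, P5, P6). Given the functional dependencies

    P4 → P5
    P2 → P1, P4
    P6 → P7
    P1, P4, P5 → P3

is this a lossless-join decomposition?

Common attributes: R1 ∩ R2 = {P2, P4, P6}.
Closure of {P2, P4, P6}: P4 → P5 applies, adding P5; P2 → P1, P4 applies, adding P1; P6 → P7 applies, adding P7; P1, P4, P5 → P3 applies, adding P3. So (P2, P4, P6)⁺ = {P1, P2, P3, P4, P5, P6, P7}.
This closure contains every attribute of R1, so R1 ∩ R2 → R1. The join is lossless.

Yes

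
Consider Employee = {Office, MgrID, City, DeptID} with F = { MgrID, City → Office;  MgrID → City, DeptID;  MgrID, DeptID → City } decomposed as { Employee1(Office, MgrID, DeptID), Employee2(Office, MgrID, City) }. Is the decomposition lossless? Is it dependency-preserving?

lossless and dependency-preserving

Lossless test: (Office, MgrID)⁺ = {Office, MgrID, City, DeptID}, which contains all of one fragment — lossless.
Dependency preservation: MgrID → City, DeptID; MgrID, DeptID → City are not contained in any single fragment, but the restricted closure of each left-hand side across the fragments still reaches the right-hand side; the remaining FDs each lie inside some fragment. All dependencies are preserved.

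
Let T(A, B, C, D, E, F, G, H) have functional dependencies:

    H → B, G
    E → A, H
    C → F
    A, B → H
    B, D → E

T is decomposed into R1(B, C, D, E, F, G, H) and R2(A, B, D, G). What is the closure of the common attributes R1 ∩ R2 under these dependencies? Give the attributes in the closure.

A, B, D, E, G, H

R1 ∩ R2 = {B, D, G}.
B, D → E applies, adding E
E → A, H applies, adding A, H
Closure: {A, B, D, E, G, H}.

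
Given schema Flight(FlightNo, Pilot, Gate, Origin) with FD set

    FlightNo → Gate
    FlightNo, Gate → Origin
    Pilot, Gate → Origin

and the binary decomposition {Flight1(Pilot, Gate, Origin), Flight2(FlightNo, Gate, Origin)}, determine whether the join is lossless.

No

Common attributes: Flight1 ∩ Flight2 = {Gate, Origin}.
No dependency enlarges {Gate, Origin}, so (Gate, Origin)⁺ = {Gate, Origin}.
The closure contains neither all of Flight1 = {Pilot, Gate, Origin} nor all of Flight2 = {FlightNo, Gate, Origin}, so the common attributes are not a superkey of either fragment. The join is lossy.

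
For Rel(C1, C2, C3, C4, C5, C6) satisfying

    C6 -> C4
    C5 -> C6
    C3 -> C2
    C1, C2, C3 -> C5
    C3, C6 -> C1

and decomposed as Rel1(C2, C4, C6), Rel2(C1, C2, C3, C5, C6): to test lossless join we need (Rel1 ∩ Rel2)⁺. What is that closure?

C2, C4, C6

Rel1 ∩ Rel2 = {C2, C6}.
C6 → C4 applies, adding C4
Closure: {C2, C4, C6}.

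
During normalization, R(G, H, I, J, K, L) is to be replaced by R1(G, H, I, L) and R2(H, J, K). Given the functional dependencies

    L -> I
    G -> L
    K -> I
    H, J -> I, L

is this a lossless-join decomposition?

No

Common attributes: R1 ∩ R2 = {H}.
No dependency enlarges {H}, so (H)⁺ = {H}.
The closure contains neither all of R1 = {G, H, I, L} nor all of R2 = {H, J, K}, so the common attributes are not a superkey of either fragment. The join is lossy.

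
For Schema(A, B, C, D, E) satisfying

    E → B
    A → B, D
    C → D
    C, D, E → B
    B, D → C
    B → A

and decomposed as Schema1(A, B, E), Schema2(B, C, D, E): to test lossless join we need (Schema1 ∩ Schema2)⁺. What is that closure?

Schema1 ∩ Schema2 = {B, E}.
B → A applies, adding A
A → B, D applies, adding D
B, D → C applies, adding C
Closure: {A, B, C, D, E}.

A, B, C, D, E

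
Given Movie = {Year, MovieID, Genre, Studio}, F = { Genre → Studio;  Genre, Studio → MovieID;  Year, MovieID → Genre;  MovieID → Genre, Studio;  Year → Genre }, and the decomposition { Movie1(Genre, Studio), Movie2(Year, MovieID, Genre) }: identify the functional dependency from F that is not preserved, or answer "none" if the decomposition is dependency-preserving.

none

Genre → Studio lies within Movie1.
Genre, Studio → MovieID: restricted closure across fragments reaches MovieID.
Year, MovieID → Genre lies within Movie2.
MovieID → Genre, Studio: restricted closure across fragments reaches Genre, Studio.
Year → Genre lies within Movie2.
Every dependency is enforceable on the fragments, so the decomposition is dependency-preserving.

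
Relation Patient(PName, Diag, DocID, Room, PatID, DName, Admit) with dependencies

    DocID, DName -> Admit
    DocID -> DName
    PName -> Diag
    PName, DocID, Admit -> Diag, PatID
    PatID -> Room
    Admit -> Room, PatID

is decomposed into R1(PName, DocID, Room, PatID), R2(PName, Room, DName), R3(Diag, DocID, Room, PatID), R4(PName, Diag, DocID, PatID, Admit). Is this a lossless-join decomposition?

Chase test. Columns are PName, Diag, DocID, Room, PatID, DName, Admit; row i has aⱼ where attribute j ∈ Ri, else bᵢⱼ.
Initial tableau (one row per fragment):
  row 1: a1 b12 a3 a4 a5 b16 b17
  row 2: a1 b22 b23 a4 b25 a6 b27
  row 3: b31 a2 a3 a4 a5 b36 b37
  row 4: a1 a2 a3 b44 a5 b46 a7
Rows 1 and 3 agree on DocID; apply DocID→DName and equate their DName entries.
Rows 1 and 4 agree on DocID; apply DocID→DName and equate their DName entries.
Rows 1 and 2 agree on PName; apply PName→Diag and equate their Diag entries.
Rows 1 and 4 agree on PName; apply PName→Diag and equate their Diag entries.
Rows 1 and 4 agree on PatID; apply PatID→Room and equate their Room entries.
Rows 1 and 3 agree on DocID, DName; apply DocID, DName→Admit and equate their Admit entries.
Rows 1 and 4 agree on DocID, DName; apply DocID, DName→Admit and equate their Admit entries.
No row becomes fully distinguished — the join is lossy.

No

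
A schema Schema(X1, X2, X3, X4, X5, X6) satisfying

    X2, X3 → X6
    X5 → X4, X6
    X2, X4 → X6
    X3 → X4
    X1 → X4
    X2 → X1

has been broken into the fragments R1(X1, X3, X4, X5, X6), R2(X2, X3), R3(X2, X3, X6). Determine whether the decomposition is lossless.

Chase test. Columns are X1, X2, X3, X4, X5, X6; row i has aⱼ where attribute j ∈ Ri, else bᵢⱼ.
Initial tableau (one row per fragment):
  row 1: a1 b12 a3 a4 a5 a6
  row 2: b21 a2 a3 b24 b25 b26
  row 3: b31 a2 a3 b34 b35 a6
Rows 2 and 3 agree on X2, X3; apply X2, X3→X6 and equate their X6 entries.
Rows 1 and 2 agree on X3; apply X3→X4 and equate their X4 entries.
Rows 1 and 3 agree on X3; apply X3→X4 and equate their X4 entries.
Rows 2 and 3 agree on X2; apply X2→X1 and equate their X1 entries.
No row becomes fully distinguished — the join is lossy.

No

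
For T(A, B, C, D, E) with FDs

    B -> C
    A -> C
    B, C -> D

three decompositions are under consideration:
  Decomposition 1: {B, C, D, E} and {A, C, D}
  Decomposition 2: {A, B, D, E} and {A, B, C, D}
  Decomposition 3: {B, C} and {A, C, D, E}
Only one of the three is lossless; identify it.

Decomposition 1: common = {C, D}, closure = {C, D} → lossy.
Decomposition 2: common = {A, B, D}, closure = {A, B, C, D} → lossless.
Decomposition 3: common = {C}, closure = {C} → lossy.

Decomposition 2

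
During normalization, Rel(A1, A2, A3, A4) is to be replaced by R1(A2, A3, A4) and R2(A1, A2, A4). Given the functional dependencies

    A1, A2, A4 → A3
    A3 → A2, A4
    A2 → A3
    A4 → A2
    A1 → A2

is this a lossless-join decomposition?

Yes

Common attributes: R1 ∩ R2 = {A2, A4}.
Closure of {A2, A4}: A2 → A3 applies, adding A3. So (A2, A4)⁺ = {A2, A3, A4}.
This closure contains every attribute of R1, so R1 ∩ R2 → R1. The join is lossless.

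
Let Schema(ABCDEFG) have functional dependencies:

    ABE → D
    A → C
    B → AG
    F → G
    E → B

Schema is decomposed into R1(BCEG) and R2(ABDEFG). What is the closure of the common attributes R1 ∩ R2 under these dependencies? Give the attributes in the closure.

R1 ∩ R2 = {BEG}.
B → AG applies, adding A
ABE → D applies, adding D
A → C applies, adding C
Closure: {ABCDEG}.

ABCDEG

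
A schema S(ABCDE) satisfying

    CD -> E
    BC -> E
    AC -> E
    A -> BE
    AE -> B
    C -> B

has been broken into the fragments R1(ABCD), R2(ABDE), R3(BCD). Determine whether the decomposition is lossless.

Yes

Chase test. Columns are ABCDE; row i has aⱼ where attribute j ∈ Ri, else bᵢⱼ.
Initial tableau (one row per fragment):
  row 1: a1 a2 a3 a4 b15
  row 2: a1 a2 b23 a4 a5
  row 3: b31 a2 a3 a4 b35
Rows 1 and 3 agree on CD; apply CD→E and equate their E entries.
Rows 1 and 2 agree on A; apply A→BE and equate their BE entries.
Row 1 is now all distinguished symbols — the join is lossless.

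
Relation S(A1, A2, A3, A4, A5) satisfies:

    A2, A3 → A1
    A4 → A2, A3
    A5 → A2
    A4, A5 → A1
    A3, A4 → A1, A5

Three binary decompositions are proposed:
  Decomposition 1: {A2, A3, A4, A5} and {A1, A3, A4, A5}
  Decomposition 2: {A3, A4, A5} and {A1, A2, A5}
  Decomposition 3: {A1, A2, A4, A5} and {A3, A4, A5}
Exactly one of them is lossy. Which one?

Decomposition 1: common = {A3, A4, A5}, closure = {A1, A2, A3, A4, A5} → lossless.
Decomposition 2: common = {A5}, closure = {A2, A5} → lossy.
Decomposition 3: common = {A4, A5}, closure = {A1, A2, A3, A4, A5} → lossless.

Decomposition 2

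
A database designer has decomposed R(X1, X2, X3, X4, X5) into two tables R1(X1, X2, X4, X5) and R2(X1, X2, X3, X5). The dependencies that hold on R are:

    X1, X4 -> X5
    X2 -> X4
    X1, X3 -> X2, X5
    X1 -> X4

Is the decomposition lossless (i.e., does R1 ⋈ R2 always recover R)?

Common attributes: R1 ∩ R2 = {X1, X2, X5}.
Closure of {X1, X2, X5}: X2 → X4 applies, adding X4. So (X1, X2, X5)⁺ = {X1, X2, X4, X5}.
This closure contains every attribute of R1, so R1 ∩ R2 → R1. The join is lossless.

Yes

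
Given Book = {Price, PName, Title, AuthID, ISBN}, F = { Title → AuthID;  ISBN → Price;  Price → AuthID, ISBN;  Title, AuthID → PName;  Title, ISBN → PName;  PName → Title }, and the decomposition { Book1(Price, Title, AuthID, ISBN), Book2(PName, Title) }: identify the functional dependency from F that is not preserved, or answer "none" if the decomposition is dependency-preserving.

none

Title → AuthID lies within Book1.
ISBN → Price lies within Book1.
Price → AuthID, ISBN lies within Book1.
Title, AuthID → PName: restricted closure across fragments reaches PName.
Title, ISBN → PName: restricted closure across fragments reaches PName.
PName → Title lies within Book2.
Every dependency is enforceable on the fragments, so the decomposition is dependency-preserving.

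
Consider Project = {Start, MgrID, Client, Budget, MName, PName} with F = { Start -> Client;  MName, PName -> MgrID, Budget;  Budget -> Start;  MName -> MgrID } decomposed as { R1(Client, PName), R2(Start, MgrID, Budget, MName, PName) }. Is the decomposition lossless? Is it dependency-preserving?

Lossless test: (PName)⁺ = {PName}, which is a superkey of neither fragment — lossy.
Dependency preservation: the restricted closure of {Start} across the fragments never reaches {Client}, so Start → Client cannot be enforced without a join — not preserved.

lossy and not dependency-preserving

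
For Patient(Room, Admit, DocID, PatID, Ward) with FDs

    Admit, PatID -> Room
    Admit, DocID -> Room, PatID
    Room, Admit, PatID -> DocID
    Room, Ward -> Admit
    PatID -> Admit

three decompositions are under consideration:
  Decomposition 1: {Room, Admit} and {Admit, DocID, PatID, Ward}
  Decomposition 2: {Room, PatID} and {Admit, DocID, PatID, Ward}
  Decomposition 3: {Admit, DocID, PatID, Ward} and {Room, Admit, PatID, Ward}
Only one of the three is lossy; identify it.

Decomposition 1: common = {Admit}, closure = {Admit} → lossy.
Decomposition 2: common = {PatID}, closure = {Room, Admit, DocID, PatID} → lossless.
Decomposition 3: common = {Admit, PatID, Ward}, closure = {Room, Admit, DocID, PatID, Ward} → lossless.

Decomposition 1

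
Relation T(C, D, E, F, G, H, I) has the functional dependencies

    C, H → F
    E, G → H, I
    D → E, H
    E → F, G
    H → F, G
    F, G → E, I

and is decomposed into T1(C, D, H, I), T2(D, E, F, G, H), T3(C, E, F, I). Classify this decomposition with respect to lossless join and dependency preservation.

Lossless test (chase): Rows 1 and 2 agree on D; apply D→E, H and equate their E, H entries. Rows 1 and 2 agree on E; apply E→F, G and equate their F, G entries. Rows 1 and 3 agree on E; apply E→F, G and equate their F, G entries. Rows 1 and 2 agree on F, G; apply F, G→E, I and equate their E, I entries. Rows 1 and 3 agree on E, G; apply E, G→H, I and equate their H, I entries. Row 1 is now all distinguished symbols — the join is lossless.
Dependency preservation: C, H → F; E, G → H, I; F, G → E, I are not contained in any single fragment, but the restricted closure of each left-hand side across the fragments still reaches the right-hand side; the remaining FDs each lie inside some fragment. All dependencies are preserved.

lossless and dependency-preserving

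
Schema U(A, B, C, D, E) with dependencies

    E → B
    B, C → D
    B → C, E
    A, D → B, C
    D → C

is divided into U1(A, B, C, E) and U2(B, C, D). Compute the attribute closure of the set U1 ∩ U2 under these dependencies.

U1 ∩ U2 = {B, C}.
B, C → D applies, adding D
B → C, E applies, adding E
Closure: {B, C, D, E}.

B, C, D, E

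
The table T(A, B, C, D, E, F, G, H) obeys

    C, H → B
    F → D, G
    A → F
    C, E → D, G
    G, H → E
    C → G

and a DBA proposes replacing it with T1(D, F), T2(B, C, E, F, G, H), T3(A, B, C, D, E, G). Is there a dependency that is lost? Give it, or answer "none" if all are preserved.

Check A → F: no single fragment contains all of {A, F}, and the restricted closure of {A} across the fragments never reaches {F}.
C, H → B is preserved.
F → D, G is preserved.
C, E → D, G is preserved.
G, H → E is preserved.
C → G is preserved.

A → F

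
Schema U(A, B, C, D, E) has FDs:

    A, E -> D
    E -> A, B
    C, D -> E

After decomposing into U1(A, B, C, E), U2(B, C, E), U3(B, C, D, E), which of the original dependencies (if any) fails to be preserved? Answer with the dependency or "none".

none

A, E → D: restricted closure across fragments reaches D.
E → A, B lies within U1.
C, D → E lies within U3.
Every dependency is enforceable on the fragments, so the decomposition is dependency-preserving.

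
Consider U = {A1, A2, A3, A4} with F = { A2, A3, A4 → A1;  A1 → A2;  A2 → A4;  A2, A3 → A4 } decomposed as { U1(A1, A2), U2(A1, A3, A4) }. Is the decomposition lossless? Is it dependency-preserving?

Lossless test: (A1)⁺ = {A1, A2, A4}, which contains all of one fragment — lossless.
Dependency preservation: the restricted closure of {A2, A3, A4} across the fragments never reaches {A1}, so A2, A3, A4 → A1 cannot be enforced without a join — not preserved.

lossless but not dependency-preserving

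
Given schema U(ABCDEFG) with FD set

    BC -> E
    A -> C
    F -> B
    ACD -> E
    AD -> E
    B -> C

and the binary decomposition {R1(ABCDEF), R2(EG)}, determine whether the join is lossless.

No

Common attributes: R1 ∩ R2 = {E}.
No dependency enlarges {E}, so (E)⁺ = {E}.
The closure contains neither all of R1 = {ABCDEF} nor all of R2 = {EG}, so the common attributes are not a superkey of either fragment. The join is lossy.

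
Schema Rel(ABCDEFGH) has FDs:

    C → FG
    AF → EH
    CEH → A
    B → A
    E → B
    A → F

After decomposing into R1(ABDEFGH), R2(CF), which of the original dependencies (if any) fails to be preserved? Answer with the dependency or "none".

C → FG

Check C → FG: no single fragment contains all of {CFG}, and the restricted closure of {C} across the fragments never reaches {FG}.
AF → EH is preserved.
CEH → A is preserved.
B → A is preserved.
E → B is preserved.
A → F is preserved.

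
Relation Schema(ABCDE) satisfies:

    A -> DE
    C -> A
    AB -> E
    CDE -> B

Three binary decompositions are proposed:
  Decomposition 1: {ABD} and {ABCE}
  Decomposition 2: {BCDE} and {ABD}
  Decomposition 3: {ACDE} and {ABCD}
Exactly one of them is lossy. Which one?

Decomposition 2

Decomposition 1: common = {AB}, closure = {ABDE} → lossless.
Decomposition 2: common = {BD}, closure = {BD} → lossy.
Decomposition 3: common = {ACD}, closure = {ABCDE} → lossless.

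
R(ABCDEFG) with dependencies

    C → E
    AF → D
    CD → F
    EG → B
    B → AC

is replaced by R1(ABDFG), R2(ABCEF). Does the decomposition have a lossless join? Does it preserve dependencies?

lossless but not dependency-preserving

Lossless test: (ABF)⁺ = {ABCDEF}, which contains all of one fragment — lossless.
Dependency preservation: the restricted closure of {CD} across the fragments never reaches {F}, so CD → F cannot be enforced without a join — not preserved.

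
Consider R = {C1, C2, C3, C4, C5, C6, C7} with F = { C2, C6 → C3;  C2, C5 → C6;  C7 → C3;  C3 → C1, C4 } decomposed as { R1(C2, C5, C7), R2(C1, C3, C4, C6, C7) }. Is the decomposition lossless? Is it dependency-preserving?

Lossless test: (C7)⁺ = {C1, C3, C4, C7}, which is a superkey of neither fragment — lossy.
Dependency preservation: the restricted closure of {C2, C6} across the fragments never reaches {C3}, so C2, C6 → C3 cannot be enforced without a join — not preserved.

lossy and not dependency-preserving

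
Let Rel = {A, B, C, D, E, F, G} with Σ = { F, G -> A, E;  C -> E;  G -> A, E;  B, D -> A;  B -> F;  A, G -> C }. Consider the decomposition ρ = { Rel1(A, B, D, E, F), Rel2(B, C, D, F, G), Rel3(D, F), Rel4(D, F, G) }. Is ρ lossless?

No

Chase test. Columns are A, B, C, D, E, F, G; row i has aⱼ where attribute j ∈ Reli, else bᵢⱼ.
Initial tableau (one row per fragment):
  row 1: a1 a2 b13 a4 a5 a6 b17
  row 2: b21 a2 a3 a4 b25 a6 a7
  row 3: b31 b32 b33 a4 b35 a6 b37
  row 4: b41 b42 b43 a4 b45 a6 a7
Rows 2 and 4 agree on F, G; apply F, G→A, E and equate their A, E entries.
Rows 1 and 2 agree on B, D; apply B, D→A and equate their A entries.
Rows 2 and 4 agree on A, G; apply A, G→C and equate their C entries.
No row becomes fully distinguished — the join is lossy.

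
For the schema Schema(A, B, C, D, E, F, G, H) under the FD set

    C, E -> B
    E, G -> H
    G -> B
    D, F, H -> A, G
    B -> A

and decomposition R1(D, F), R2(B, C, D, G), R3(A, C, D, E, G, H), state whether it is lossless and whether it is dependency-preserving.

Lossless test (chase): Rows 2 and 3 agree on G; apply G→B and equate their B entries. Rows 2 and 3 agree on B; apply B→A and equate their A entries. No row becomes fully distinguished — the join is lossy.
Dependency preservation: the restricted closure of {C, E} across the fragments never reaches {B}, so C, E → B cannot be enforced without a join — not preserved.

lossy and not dependency-preserving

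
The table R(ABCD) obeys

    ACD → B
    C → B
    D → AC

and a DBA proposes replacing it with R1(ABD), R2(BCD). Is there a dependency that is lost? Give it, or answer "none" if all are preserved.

none

ACD → B: restricted closure across fragments reaches B.
C → B lies within R2.
D → AC: restricted closure across fragments reaches AC.
Every dependency is enforceable on the fragments, so the decomposition is dependency-preserving.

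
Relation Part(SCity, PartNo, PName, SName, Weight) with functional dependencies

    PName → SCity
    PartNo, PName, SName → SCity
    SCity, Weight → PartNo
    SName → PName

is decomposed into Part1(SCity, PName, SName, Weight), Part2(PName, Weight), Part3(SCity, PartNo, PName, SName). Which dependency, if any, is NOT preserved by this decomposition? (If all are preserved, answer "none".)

SCity, Weight → PartNo

Check SCity, Weight → PartNo: no single fragment contains all of {SCity, PartNo, Weight}, and the restricted closure of {SCity, Weight} across the fragments never reaches {PartNo}.
PName → SCity is preserved.
PartNo, PName, SName → SCity is preserved.
SName → PName is preserved.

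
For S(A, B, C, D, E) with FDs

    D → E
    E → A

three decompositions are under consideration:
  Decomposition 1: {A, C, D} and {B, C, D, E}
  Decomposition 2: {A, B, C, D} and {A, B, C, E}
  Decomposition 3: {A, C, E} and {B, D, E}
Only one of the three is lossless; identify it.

Decomposition 1

Decomposition 1: common = {C, D}, closure = {A, C, D, E} → lossless.
Decomposition 2: common = {A, B, C}, closure = {A, B, C} → lossy.
Decomposition 3: common = {E}, closure = {A, E} → lossy.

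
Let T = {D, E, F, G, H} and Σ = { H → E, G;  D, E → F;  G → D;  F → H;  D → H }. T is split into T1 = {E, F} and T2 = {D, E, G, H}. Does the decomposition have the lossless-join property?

Common attributes: T1 ∩ T2 = {E}.
No dependency enlarges {E}, so (E)⁺ = {E}.
The closure contains neither all of T1 = {E, F} nor all of T2 = {D, E, G, H}, so the common attributes are not a superkey of either fragment. The join is lossy.

No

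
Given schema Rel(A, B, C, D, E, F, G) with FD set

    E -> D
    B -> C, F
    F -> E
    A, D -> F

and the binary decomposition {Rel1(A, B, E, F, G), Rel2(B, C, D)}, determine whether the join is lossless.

Yes

Common attributes: Rel1 ∩ Rel2 = {B}.
Closure of {B}: B → C, F applies, adding C, F; F → E applies, adding E; E → D applies, adding D. So (B)⁺ = {B, C, D, E, F}.
This closure contains every attribute of Rel2, so Rel1 ∩ Rel2 → Rel2. The join is lossless.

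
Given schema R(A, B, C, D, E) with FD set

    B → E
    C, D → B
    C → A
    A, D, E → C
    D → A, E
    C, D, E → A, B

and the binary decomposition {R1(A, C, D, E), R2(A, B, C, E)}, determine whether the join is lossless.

Common attributes: R1 ∩ R2 = {A, C, E}.
No dependency enlarges {A, C, E}, so (A, C, E)⁺ = {A, C, E}.
The closure contains neither all of R1 = {A, C, D, E} nor all of R2 = {A, B, C, E}, so the common attributes are not a superkey of either fragment. The join is lossy.

No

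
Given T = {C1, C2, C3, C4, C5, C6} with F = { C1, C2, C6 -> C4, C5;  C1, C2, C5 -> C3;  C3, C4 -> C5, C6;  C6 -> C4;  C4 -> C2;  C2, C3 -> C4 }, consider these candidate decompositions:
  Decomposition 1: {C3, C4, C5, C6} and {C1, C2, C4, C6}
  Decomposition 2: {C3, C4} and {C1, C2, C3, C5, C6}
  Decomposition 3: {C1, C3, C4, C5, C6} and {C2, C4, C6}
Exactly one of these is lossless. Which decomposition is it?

Decomposition 1: common = {C4, C6}, closure = {C2, C4, C6} → lossy.
Decomposition 2: common = {C3}, closure = {C3} → lossy.
Decomposition 3: common = {C4, C6}, closure = {C2, C4, C6} → lossless.

Decomposition 3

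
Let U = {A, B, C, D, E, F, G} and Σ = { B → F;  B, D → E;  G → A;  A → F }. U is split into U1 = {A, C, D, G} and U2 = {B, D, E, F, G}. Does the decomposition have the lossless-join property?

Common attributes: U1 ∩ U2 = {D, G}.
Closure of {D, G}: G → A applies, adding A; A → F applies, adding F. So (D, G)⁺ = {A, D, F, G}.
The closure contains neither all of U1 = {A, C, D, G} nor all of U2 = {B, D, E, F, G}, so the common attributes are not a superkey of either fragment. The join is lossy.

No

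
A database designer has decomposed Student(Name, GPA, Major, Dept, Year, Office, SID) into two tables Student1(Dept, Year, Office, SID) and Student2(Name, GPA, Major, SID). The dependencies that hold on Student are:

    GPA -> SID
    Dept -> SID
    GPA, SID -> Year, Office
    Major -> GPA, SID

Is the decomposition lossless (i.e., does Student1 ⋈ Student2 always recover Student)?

Common attributes: Student1 ∩ Student2 = {SID}.
No dependency enlarges {SID}, so (SID)⁺ = {SID}.
The closure contains neither all of Student1 = {Dept, Year, Office, SID} nor all of Student2 = {Name, GPA, Major, SID}, so the common attributes are not a superkey of either fragment. The join is lossy.

No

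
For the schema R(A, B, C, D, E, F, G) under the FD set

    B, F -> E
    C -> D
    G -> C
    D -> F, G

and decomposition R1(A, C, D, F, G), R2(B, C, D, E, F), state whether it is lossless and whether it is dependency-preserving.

Lossless test: (C, D, F)⁺ = {C, D, F, G}, which is a superkey of neither fragment — lossy.
Dependency preservation: every FD's attributes lie within a single fragment, so each can be enforced locally — preserved.

lossy but dependency-preserving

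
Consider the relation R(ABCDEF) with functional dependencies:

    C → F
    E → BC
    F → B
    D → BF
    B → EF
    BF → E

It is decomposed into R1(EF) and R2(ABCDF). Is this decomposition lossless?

Yes

Common attributes: R1 ∩ R2 = {F}.
Closure of {F}: F → B applies, adding B; B → EF applies, adding E; E → BC applies, adding C. So (F)⁺ = {BCEF}.
This closure contains every attribute of R1, so R1 ∩ R2 → R1. The join is lossless.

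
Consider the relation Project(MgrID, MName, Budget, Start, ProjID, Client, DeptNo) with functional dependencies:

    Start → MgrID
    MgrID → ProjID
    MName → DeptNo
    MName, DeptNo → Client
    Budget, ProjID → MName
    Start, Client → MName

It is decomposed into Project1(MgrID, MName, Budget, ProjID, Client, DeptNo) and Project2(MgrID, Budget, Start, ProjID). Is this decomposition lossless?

Common attributes: Project1 ∩ Project2 = {MgrID, Budget, ProjID}.
Closure of {MgrID, Budget, ProjID}: Budget, ProjID → MName applies, adding MName; MName → DeptNo applies, adding DeptNo; MName, DeptNo → Client applies, adding Client. So (MgrID, Budget, ProjID)⁺ = {MgrID, MName, Budget, ProjID, Client, DeptNo}.
This closure contains every attribute of Project1, so Project1 ∩ Project2 → Project1. The join is lossless.

Yes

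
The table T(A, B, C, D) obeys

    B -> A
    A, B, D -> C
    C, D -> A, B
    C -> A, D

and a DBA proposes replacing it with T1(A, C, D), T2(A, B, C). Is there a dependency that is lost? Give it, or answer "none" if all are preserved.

Check A, B, D → C: no single fragment contains all of {A, B, C, D}, and the restricted closure of {A, B, D} across the fragments never reaches {C}.
B → A is preserved.
C, D → A, B is preserved.
C → A, D is preserved.

A, B, D -> C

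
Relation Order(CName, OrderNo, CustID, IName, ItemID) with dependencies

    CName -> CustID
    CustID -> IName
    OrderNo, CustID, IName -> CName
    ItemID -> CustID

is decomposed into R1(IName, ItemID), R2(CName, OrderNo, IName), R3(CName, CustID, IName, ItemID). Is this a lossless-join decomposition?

Chase test. Columns are CName, OrderNo, CustID, IName, ItemID; row i has aⱼ where attribute j ∈ Ri, else bᵢⱼ.
Initial tableau (one row per fragment):
  row 1: b11 b12 b13 a4 a5
  row 2: a1 a2 b23 a4 b25
  row 3: a1 b32 a3 a4 a5
Rows 2 and 3 agree on CName; apply CName→CustID and equate their CustID entries.
Rows 1 and 3 agree on ItemID; apply ItemID→CustID and equate their CustID entries.
No row becomes fully distinguished — the join is lossy.

No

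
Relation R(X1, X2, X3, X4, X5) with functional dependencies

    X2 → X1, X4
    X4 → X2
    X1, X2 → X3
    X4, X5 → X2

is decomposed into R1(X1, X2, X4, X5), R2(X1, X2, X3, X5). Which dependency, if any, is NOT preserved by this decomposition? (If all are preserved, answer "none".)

none

X2 → X1, X4 lies within R1.
X4 → X2 lies within R1.
X1, X2 → X3 lies within R2.
X4, X5 → X2 lies within R1.
Every dependency is enforceable on the fragments, so the decomposition is dependency-preserving.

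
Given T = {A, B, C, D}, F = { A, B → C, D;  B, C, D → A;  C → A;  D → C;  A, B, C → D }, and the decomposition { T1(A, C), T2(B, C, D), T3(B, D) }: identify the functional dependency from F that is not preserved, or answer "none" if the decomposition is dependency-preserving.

Check A, B → C, D: no single fragment contains all of {A, B, C, D}, and the restricted closure of {A, B} across the fragments never reaches {C, D}.
B, C, D → A is preserved.
C → A is preserved.
D → C is preserved.
A, B, C → D is preserved.

A, B → C, D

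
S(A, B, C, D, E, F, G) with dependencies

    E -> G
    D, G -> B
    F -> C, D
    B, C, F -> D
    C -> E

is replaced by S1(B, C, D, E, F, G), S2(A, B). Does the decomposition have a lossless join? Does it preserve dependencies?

Lossless test: (B)⁺ = {B}, which is a superkey of neither fragment — lossy.
Dependency preservation: every FD's attributes lie within a single fragment, so each can be enforced locally — preserved.

lossy but dependency-preserving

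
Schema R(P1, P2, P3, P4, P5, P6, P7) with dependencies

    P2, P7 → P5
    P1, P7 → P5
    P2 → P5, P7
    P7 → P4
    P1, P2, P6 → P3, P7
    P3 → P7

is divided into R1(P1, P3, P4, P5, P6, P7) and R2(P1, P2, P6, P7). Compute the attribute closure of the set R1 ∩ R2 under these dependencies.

R1 ∩ R2 = {P1, P6, P7}.
P1, P7 → P5 applies, adding P5
P7 → P4 applies, adding P4
Closure: {P1, P4, P5, P6, P7}.

P1, P4, P5, P6, P7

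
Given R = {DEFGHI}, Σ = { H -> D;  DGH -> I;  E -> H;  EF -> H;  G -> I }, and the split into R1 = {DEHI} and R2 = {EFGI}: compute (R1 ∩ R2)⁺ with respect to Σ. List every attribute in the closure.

DEHI

R1 ∩ R2 = {EI}.
E → H applies, adding H
H → D applies, adding D
Closure: {DEHI}.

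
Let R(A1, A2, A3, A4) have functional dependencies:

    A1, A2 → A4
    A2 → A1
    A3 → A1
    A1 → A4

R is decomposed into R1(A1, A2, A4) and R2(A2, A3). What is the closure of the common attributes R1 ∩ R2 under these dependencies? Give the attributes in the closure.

A1, A2, A4

R1 ∩ R2 = {A2}.
A2 → A1 applies, adding A1
A1 → A4 applies, adding A4
Closure: {A1, A2, A4}.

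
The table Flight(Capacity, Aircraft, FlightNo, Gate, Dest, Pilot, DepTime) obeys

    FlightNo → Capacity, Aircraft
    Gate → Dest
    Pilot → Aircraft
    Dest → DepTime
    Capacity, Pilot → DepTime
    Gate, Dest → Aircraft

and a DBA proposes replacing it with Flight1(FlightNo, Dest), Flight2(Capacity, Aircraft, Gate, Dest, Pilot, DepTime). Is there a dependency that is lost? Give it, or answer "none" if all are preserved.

Check FlightNo → Capacity, Aircraft: no single fragment contains all of {Capacity, Aircraft, FlightNo}, and the restricted closure of {FlightNo} across the fragments never reaches {Capacity, Aircraft}.
Gate → Dest is preserved.
Pilot → Aircraft is preserved.
Dest → DepTime is preserved.
Capacity, Pilot → DepTime is preserved.
Gate, Dest → Aircraft is preserved.

FlightNo → Capacity, Aircraft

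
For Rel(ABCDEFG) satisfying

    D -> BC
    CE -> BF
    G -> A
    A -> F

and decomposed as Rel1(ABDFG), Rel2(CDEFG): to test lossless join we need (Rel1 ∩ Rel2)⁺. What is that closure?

Rel1 ∩ Rel2 = {DFG}.
D → BC applies, adding BC
G → A applies, adding A
Closure: {ABCDFG}.

ABCDFG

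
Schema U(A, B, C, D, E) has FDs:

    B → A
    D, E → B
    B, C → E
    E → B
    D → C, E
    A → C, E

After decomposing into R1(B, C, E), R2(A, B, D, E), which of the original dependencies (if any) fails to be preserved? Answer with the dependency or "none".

B → A lies within R2.
D, E → B lies within R2.
B, C → E lies within R1.
E → B lies within R1.
D → C, E: restricted closure across fragments reaches C, E.
A → C, E: restricted closure across fragments reaches C, E.
Every dependency is enforceable on the fragments, so the decomposition is dependency-preserving.

none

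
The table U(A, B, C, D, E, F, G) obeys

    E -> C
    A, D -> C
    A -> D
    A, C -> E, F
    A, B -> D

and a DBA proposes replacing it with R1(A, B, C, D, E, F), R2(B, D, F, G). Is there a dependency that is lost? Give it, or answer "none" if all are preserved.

E → C lies within R1.
A, D → C lies within R1.
A → D lies within R1.
A, C → E, F lies within R1.
A, B → D lies within R1.
Every dependency is enforceable on the fragments, so the decomposition is dependency-preserving.

none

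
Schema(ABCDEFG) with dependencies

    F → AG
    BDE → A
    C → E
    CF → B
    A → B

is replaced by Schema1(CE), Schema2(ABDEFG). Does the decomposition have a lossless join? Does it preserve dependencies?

lossy but dependency-preserving

Lossless test: (E)⁺ = {E}, which is a superkey of neither fragment — lossy.
Dependency preservation: CF → B is not contained in any single fragment, but the restricted closure of its left-hand side across the fragments still reaches the right-hand side; the remaining FDs each lie inside some fragment. All dependencies are preserved.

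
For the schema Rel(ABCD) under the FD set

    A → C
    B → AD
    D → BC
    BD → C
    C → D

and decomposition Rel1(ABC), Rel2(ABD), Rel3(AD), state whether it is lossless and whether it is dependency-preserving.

Lossless test (chase): Rows 1 and 2 agree on A; apply A→C and equate their C entries. Rows 1 and 3 agree on A; apply A→C and equate their C entries. Rows 1 and 2 agree on B; apply B→AD and equate their AD entries. Rows 1 and 3 agree on D; apply D→BC and equate their BC entries. Row 1 is now all distinguished symbols — the join is lossless.
Dependency preservation: D → BC; BD → C; C → D are not contained in any single fragment, but the restricted closure of each left-hand side across the fragments still reaches the right-hand side; the remaining FDs each lie inside some fragment. All dependencies are preserved.

lossless and dependency-preserving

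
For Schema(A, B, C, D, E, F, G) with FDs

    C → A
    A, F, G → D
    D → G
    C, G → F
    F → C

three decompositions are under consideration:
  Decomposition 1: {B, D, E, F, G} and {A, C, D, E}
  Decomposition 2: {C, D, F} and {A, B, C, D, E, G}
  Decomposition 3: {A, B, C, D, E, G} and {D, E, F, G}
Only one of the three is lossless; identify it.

Decomposition 2

Decomposition 1: common = {D, E}, closure = {D, E, G} → lossy.
Decomposition 2: common = {C, D}, closure = {A, C, D, F, G} → lossless.
Decomposition 3: common = {D, E, G}, closure = {D, E, G} → lossy.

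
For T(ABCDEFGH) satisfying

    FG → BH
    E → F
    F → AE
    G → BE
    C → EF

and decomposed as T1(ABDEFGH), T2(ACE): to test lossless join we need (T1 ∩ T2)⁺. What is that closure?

T1 ∩ T2 = {AE}.
E → F applies, adding F
Closure: {AEF}.

AEF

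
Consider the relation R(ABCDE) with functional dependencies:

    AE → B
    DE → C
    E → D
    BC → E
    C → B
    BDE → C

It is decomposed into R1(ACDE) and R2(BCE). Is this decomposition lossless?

Yes

Common attributes: R1 ∩ R2 = {CE}.
Closure of {CE}: E → D applies, adding D; C → B applies, adding B. So (CE)⁺ = {BCDE}.
This closure contains every attribute of R2, so R1 ∩ R2 → R2. The join is lossless.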